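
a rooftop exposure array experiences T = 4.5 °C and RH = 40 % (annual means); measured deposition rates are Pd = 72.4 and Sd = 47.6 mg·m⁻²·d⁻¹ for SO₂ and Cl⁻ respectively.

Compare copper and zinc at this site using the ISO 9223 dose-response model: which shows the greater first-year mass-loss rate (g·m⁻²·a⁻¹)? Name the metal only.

copper: temperature factor f = +0.126·(-5.5) = -0.6930
  sulphur-dioxide contribution → 0.08546 μm/a
  chloride contribution → 0.153 μm/a
  total first-year rate 0.2385 μm/a
  mass loss = 0.2385 μm/a × 8.96 g/cm³ = 2.137 g·m⁻²·a⁻¹
zinc: T≤10 °C ⇒ hinge +0.038·(4.5−10) = -0.2090
  sulphur-dioxide contribution → 0.4337 μm/a
  chloride contribution → 0.3194 μm/a
  ⇒ r_corr(zinc) = 0.7531 μm/a
  mass loss = 0.7531 μm/a × 7.14 g/cm³ = 5.377 g·m⁻²·a⁻¹
Ordering by g·m⁻²·a⁻¹: zinc (5.38) > copper (2.14)

zinc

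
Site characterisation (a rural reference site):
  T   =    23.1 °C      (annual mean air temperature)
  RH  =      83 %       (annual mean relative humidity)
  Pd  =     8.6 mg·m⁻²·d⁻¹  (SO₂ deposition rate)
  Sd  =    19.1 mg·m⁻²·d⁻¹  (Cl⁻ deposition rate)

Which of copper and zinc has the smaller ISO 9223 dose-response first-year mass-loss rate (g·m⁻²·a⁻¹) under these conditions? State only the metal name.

copper: T>10 °C ⇒ hinge -0.080·(23.1−10) = -1.0480
  Pd branch = 0.0053·Pd^0.26·e^(0.059·RH+f) = 0.4354 μm/a
  Sd branch = 0.01025·Sd^0.27·e^(0.036·RH+0.049·T) = 1.399 μm/a
  sum: 0.4354 + 1.399 → r_corr = 1.834 μm/a
  mass loss = 1.834 μm/a × 8.96 g/cm³ = 16.44 g·m⁻²·a⁻¹
zinc: T>10 °C ⇒ hinge -0.071·(23.1−10) = -0.9301
  Pd branch = 0.0129·Pd^0.44·e^(0.046·RH+f) = 0.597 μm/a
  Sd branch = 0.0175·Sd^0.57·e^(0.008·RH+0.085·T) = 1.301 μm/a
  sum: 0.597 + 1.301 → r_corr = 1.898 μm/a
  mass loss = 1.898 μm/a × 7.14 g/cm³ = 13.55 g·m⁻²·a⁻¹
Ordering by g·m⁻²·a⁻¹: copper (16.4) > zinc (13.6)

zinc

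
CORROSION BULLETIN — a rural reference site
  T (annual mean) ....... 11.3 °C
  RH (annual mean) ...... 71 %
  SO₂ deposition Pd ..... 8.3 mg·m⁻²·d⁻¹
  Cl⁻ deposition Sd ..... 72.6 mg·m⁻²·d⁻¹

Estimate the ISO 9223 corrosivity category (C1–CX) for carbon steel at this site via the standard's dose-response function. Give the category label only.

C3

carbon steel: T>10 °C ⇒ hinge -0.054·(11.3−10) = -0.0702
  SO₂ term: 1.77·8.3^0.52·exp(0.02·71-0.0702) = 20.52
  Sd branch = 0.102·Sd^0.62·e^(0.033·RH+0.04·T) = 23.78 μm/a
  r_corr = 20.52 + 23.78 = 44.3 μm/a
ISO 9223 Table 2 (carbon steel): 25 < 44.3 ≤ 50 μm/a ⇒ C3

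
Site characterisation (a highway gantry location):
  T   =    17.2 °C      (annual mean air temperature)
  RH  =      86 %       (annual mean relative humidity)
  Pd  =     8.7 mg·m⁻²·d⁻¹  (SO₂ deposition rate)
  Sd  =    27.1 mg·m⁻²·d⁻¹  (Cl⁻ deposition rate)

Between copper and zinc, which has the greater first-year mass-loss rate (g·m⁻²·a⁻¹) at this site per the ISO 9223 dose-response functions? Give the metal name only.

copper: temperature factor f = -0.080·(7.2) = -0.5760
  Pd branch = 0.0053·Pd^0.26·e^(0.059·RH+f) = 0.8356 μm/a
  Cl⁻ term: 0.01025·27.1^0.27·exp(0.036·86+0.049·17.2) = 1.283
  sum: 0.8356 + 1.283 → r_corr = 2.119 μm/a
  mass loss = 2.119 μm/a × 8.96 g/cm³ = 18.98 g·m⁻²·a⁻¹
zinc: f(T) = -0.071·(T−10) [T>10 °C] = -0.5112
  SO₂ term: 0.0129·8.7^0.44·exp(0.046·86-0.5112) = 1.047
  Cl⁻ term: 0.0175·27.1^0.57·exp(0.008·86+0.085·17.2) = 0.9853
  sum: 1.047 + 0.9853 → r_corr = 2.033 μm/a
  mass loss = 2.033 μm/a × 7.14 g/cm³ = 14.51 g·m⁻²·a⁻¹
Ordering by g·m⁻²·a⁻¹: copper (19) > zinc (14.5)

copper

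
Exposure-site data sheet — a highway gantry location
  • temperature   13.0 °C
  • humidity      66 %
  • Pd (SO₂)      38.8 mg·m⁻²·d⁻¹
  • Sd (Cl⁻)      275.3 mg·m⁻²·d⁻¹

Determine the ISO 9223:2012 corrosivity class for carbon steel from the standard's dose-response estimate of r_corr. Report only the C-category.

C5

carbon steel: T>10 °C ⇒ hinge -0.054·(13.0−10) = -0.1620
  sulphur-dioxide contribution → 37.76 μm/a
  chloride contribution → 49.32 μm/a
  ⇒ r_corr(carbon steel) = 87.08 μm/a
87.1 μm/a falls in (80, 200] for carbon steel → category C5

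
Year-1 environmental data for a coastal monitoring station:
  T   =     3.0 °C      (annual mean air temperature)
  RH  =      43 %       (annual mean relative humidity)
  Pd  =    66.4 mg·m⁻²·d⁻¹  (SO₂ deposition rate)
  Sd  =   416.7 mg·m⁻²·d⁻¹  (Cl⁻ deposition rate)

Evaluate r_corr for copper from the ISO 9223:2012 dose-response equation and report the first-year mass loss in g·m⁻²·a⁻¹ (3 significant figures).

r_corr = 3.29 g·m⁻²·a⁻¹

copper: T≤10 °C ⇒ hinge +0.126·(3.0−10) = -0.8820
  sulphur-dioxide contribution → 0.08257 μm/a
  chloride contribution → 0.2846 μm/a
  ⇒ r_corr(copper) = 0.3671 μm/a
Convert to mass loss: 0.3671 μm/a × 8.96 g/cm³ = 3.29 g·m⁻²·a⁻¹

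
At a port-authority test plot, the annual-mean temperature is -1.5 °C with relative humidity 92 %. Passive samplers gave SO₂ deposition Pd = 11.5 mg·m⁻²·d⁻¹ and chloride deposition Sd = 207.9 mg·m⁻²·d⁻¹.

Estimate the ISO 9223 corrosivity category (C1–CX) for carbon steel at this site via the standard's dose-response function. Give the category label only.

C4

carbon steel: temperature factor f = +0.150·(-11.5) = -1.7250
  Pd branch = 1.77·Pd^0.52·e^(0.02·RH+f) = 7.071 μm/a
  Cl⁻ term: 0.102·207.9^0.62·exp(0.033·92+0.04·-1.5) = 54.72
  sum: 7.071 + 54.72 → r_corr = 61.79 μm/a
Category bounds: 50…80 μm/a bracket r_corr ⇒ C4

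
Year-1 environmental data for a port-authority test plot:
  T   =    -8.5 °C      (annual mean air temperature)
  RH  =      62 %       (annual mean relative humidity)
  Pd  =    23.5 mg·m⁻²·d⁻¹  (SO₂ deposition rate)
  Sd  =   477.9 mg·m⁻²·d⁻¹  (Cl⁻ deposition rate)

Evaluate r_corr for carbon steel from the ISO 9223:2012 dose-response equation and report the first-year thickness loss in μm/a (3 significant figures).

carbon steel: T≤10 °C ⇒ hinge +0.150·(-8.5−10) = -2.7750
  Pd branch = 1.77·Pd^0.52·e^(0.02·RH+f) = 1.969 μm/a
  Sd branch = 0.102·Sd^0.62·e^(0.033·RH+0.04·T) = 25.75 μm/a
  r_corr = 1.969 + 25.75 = 27.71 μm/a

r_corr = 27.7 μm/a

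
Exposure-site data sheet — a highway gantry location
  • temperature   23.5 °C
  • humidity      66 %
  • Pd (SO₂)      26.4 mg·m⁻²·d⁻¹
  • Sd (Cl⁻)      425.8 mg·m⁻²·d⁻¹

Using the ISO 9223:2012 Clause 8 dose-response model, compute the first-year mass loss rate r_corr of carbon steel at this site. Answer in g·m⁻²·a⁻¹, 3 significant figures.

carbon steel: T>10 °C ⇒ hinge -0.054·(23.5−10) = -0.7290
  Pd branch = 1.77·Pd^0.52·e^(0.02·RH+f) = 17.53 μm/a
  Sd branch = 0.102·Sd^0.62·e^(0.033·RH+0.04·T) = 98.36 μm/a
  sum: 17.53 + 98.36 → r_corr = 115.9 μm/a
Convert to mass loss: 115.9 μm/a × 7.85 g/cm³ = 909.8 g·m⁻²·a⁻¹

r_corr = 910 g·m⁻²·a⁻¹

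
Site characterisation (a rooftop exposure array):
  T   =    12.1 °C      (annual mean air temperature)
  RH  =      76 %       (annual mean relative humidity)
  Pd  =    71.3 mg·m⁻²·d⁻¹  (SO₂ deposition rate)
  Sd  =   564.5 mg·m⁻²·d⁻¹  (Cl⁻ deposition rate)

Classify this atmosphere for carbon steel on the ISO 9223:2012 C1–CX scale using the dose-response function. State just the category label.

carbon steel: temperature factor f = -0.054·(2.1) = -0.1134
  Pd branch = 1.77·Pd^0.52·e^(0.02·RH+f) = 66.44 μm/a
  Cl⁻ term: 0.102·564.5^0.62·exp(0.033·76+0.04·12.1) = 103.3
  sum: 66.44 + 103.3 → r_corr = 169.7 μm/a
ISO 9223 Table 2 (carbon steel): 80 < 170 ≤ 200 μm/a ⇒ C5

C5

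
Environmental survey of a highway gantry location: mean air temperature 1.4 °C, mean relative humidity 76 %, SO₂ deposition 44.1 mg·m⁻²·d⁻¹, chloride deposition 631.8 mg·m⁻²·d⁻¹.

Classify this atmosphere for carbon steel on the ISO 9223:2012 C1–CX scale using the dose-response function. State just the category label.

carbon steel: f(T) = +0.150·(T−10) [T≤10 °C] = -1.2900
  SO₂ term: 1.77·44.1^0.52·exp(0.02·76-1.2900) = 15.96
  Sd branch = 0.102·Sd^0.62·e^(0.033·RH+0.04·T) = 72.19 μm/a
  r_corr = 15.96 + 72.19 = 88.15 μm/a
ISO 9223 Table 2 (carbon steel): 80 < 88.1 ≤ 200 μm/a ⇒ C5

C5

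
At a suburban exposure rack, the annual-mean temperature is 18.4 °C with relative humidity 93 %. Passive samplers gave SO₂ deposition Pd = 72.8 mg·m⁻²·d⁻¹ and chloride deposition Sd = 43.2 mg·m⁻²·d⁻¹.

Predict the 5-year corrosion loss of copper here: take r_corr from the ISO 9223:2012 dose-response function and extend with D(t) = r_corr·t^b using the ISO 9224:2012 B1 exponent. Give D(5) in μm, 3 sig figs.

copper: temperature factor f = -0.080·(8.4) = -0.6720
  SO₂ term: 0.0053·72.8^0.26·exp(0.059·93-0.6720) = 1.993
  Sd branch = 0.01025·Sd^0.27·e^(0.036·RH+0.049·T) = 1.986 μm/a
  r_corr = 1.993 + 1.986 = 3.979 μm/a
ISO 9224: D(t) = r_corr · t^b with b = 0.667 (copper, B1)
  D(5) = 3.979 × 5^0.667 = 3.979 × 2.926 = 11.64 μm

D(5) = 11.6 μm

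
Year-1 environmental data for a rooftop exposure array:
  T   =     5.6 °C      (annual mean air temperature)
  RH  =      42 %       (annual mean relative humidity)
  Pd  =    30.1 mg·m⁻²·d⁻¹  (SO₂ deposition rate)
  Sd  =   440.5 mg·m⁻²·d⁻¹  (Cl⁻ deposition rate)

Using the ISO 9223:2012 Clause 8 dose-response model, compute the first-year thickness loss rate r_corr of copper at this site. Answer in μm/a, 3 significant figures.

r_corr = 0.404 μm/a

copper: T≤10 °C ⇒ hinge +0.126·(5.6−10) = -0.5544
  sulphur-dioxide contribution → 0.08792 μm/a
  chloride contribution → 0.3165 μm/a
  ⇒ r_corr(copper) = 0.4045 μm/a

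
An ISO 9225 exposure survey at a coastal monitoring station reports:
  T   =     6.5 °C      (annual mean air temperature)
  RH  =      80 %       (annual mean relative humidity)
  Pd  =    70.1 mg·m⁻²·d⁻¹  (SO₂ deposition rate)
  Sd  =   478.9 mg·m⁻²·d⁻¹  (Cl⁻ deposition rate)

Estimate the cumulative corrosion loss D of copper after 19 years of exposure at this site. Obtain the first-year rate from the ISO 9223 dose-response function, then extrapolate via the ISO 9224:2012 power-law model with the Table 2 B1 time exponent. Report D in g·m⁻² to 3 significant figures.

copper: T≤10 °C ⇒ hinge +0.126·(6.5−10) = -0.4410
  Pd branch = 0.0053·Pd^0.26·e^(0.059·RH+f) = 1.155 μm/a
  Cl⁻ term: 0.01025·478.9^0.27·exp(0.036·80+0.049·6.5) = 1.329
  sum: 1.155 + 1.329 → r_corr = 2.484 μm/a
Power-law: D(19) = r_corr · 19^0.667
  D(19) = 2.484 × 19^0.667 = 2.484 × 7.127 = 17.7 μm
  Mass loss = 17.7 μm × 8.96 g/cm³ = 158.6 g·m⁻²

D(19) = 159 g·m⁻²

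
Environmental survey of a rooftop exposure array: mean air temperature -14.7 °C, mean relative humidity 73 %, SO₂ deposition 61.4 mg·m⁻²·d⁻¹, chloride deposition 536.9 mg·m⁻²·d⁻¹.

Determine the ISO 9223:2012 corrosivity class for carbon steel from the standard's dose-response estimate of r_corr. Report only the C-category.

C3

carbon steel: f(T) = +0.150·(T−10) [T≤10 °C] = -3.7050
  sulphur-dioxide contribution → 1.595 μm/a
  chloride contribution → 31.04 μm/a
  ⇒ r_corr(carbon steel) = 32.64 μm/a
32.6 μm/a falls in (25, 50] for carbon steel → category C3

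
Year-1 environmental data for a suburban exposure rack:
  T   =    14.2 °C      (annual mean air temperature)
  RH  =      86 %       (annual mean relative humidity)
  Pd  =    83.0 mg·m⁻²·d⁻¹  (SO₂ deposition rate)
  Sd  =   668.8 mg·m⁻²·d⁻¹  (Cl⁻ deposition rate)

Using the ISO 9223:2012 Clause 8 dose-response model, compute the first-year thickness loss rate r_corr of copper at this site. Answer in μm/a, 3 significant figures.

r_corr = 4.54 μm/a

copper: f(T) = -0.080·(T−10) [T>10 °C] = -0.3360
  sulphur-dioxide contribution → 1.91 μm/a
  chloride contribution → 2.632 μm/a
  ⇒ r_corr(copper) = 4.542 μm/a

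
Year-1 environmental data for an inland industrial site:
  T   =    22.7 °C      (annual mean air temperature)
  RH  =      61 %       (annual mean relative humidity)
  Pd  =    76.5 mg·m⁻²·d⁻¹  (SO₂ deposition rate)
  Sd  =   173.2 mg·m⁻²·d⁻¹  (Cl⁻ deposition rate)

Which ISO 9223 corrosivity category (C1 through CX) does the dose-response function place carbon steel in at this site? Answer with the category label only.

carbon steel: f(T) = -0.054·(T−10) [T>10 °C] = -0.6858
  SO₂ term: 1.77·76.5^0.52·exp(0.02·61-0.6858) = 28.81
  Sd branch = 0.102·Sd^0.62·e^(0.033·RH+0.04·T) = 46.25 μm/a
  sum: 28.81 + 46.25 → r_corr = 75.05 μm/a
Category bounds: 50…80 μm/a bracket r_corr ⇒ C4

C4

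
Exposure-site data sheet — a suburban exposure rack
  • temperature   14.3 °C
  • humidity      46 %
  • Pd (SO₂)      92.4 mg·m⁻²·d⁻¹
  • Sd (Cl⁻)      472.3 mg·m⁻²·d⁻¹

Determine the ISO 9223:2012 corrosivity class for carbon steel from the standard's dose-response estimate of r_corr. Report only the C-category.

C4

carbon steel: T>10 °C ⇒ hinge -0.054·(14.3−10) = -0.2322
  Pd branch = 1.77·Pd^0.52·e^(0.02·RH+f) = 37.05 μm/a
  Sd branch = 0.102·Sd^0.62·e^(0.033·RH+0.04·T) = 37.52 μm/a
  sum: 37.05 + 37.52 → r_corr = 74.58 μm/a
Category bounds: 50…80 μm/a bracket r_corr ⇒ C4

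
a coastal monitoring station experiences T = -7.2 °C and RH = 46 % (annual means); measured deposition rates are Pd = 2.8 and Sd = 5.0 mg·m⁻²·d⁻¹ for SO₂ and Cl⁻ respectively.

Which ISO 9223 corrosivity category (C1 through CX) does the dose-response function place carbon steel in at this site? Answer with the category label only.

carbon steel: f(T) = +0.150·(T−10) [T≤10 °C] = -2.5800
  Pd branch = 1.77·Pd^0.52·e^(0.02·RH+f) = 0.5749 μm/a
  Cl⁻ term: 0.102·5.0^0.62·exp(0.033·46+0.04·-7.2) = 0.9466
  r_corr = 0.5749 + 0.9466 = 1.521 μm/a
1.52 μm/a falls in (1.3, 25] for carbon steel → category C2

C2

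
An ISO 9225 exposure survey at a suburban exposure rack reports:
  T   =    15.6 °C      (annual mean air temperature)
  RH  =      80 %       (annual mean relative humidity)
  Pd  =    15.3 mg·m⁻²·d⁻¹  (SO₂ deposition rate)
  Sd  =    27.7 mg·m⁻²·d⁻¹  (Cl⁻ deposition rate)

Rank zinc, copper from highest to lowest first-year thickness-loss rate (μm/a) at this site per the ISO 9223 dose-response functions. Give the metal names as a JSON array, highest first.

["zinc", "copper"]

zinc: f(T) = -0.071·(T−10) [T>10 °C] = -0.3976
  SO₂ term: 0.0129·15.3^0.44·exp(0.046·80-0.3976) = 1.141
  Sd branch = 0.0175·Sd^0.57·e^(0.008·RH+0.085·T) = 0.83 μm/a
  sum: 1.141 + 0.83 → r_corr = 1.971 μm/a
copper: T>10 °C ⇒ hinge -0.080·(15.6−10) = -0.4480
  SO₂ term: 0.0053·15.3^0.26·exp(0.059·80-0.4480) = 0.772
  Cl⁻ term: 0.01025·27.7^0.27·exp(0.036·80+0.049·15.6) = 0.9615
  sum: 0.772 + 0.9615 → r_corr = 1.733 μm/a
Ordering by μm/a: zinc (1.97) > copper (1.73)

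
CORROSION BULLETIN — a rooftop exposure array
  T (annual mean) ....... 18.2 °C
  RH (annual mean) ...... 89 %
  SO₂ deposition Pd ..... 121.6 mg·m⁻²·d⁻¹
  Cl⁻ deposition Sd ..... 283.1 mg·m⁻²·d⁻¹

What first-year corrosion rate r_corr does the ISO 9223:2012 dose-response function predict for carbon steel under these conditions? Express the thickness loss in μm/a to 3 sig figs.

r_corr = 214 μm/a

carbon steel: temperature factor f = -0.054·(8.2) = -0.4428
  SO₂ term: 1.77·121.6^0.52·exp(0.02·89-0.4428) = 81.82
  Cl⁻ term: 0.102·283.1^0.62·exp(0.033·89+0.04·18.2) = 132
  sum: 81.82 + 132 → r_corr = 213.8 μm/a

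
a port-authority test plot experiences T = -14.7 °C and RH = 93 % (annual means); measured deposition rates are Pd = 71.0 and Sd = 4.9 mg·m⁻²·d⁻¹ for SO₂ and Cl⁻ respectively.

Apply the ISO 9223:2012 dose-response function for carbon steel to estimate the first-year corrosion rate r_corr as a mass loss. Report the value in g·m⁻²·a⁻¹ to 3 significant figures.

carbon steel: T≤10 °C ⇒ hinge +0.150·(-14.7−10) = -3.7050
  Pd branch = 1.77·Pd^0.52·e^(0.02·RH+f) = 2.567 μm/a
  Sd branch = 0.102·Sd^0.62·e^(0.033·RH+0.04·T) = 3.266 μm/a
  r_corr = 2.567 + 3.266 = 5.833 μm/a
Convert to mass loss: 5.833 μm/a × 7.85 g/cm³ = 45.79 g·m⁻²·a⁻¹

r_corr = 45.8 g·m⁻²·a⁻¹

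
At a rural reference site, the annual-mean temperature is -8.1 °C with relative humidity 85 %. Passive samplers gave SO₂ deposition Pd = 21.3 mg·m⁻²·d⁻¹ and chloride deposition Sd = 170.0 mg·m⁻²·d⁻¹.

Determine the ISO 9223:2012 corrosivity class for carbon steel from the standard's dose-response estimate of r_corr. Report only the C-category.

C3

carbon steel: T≤10 °C ⇒ hinge +0.150·(-8.1−10) = -2.7150
  Pd branch = 1.77·Pd^0.52·e^(0.02·RH+f) = 3.147 μm/a
  Cl⁻ term: 0.102·170.0^0.62·exp(0.033·85+0.04·-8.1) = 29.44
  r_corr = 3.147 + 29.44 = 32.59 μm/a
Category bounds: 25…50 μm/a bracket r_corr ⇒ C3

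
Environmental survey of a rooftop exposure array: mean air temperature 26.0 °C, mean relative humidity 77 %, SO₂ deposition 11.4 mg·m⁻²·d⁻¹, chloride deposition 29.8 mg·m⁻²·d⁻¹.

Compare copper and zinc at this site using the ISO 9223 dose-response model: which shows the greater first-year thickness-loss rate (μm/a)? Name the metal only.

copper: temperature factor f = -0.080·(16.0) = -1.2800
  Pd branch = 0.0053·Pd^0.26·e^(0.059·RH+f) = 0.2607 μm/a
  Sd branch = 0.01025·Sd^0.27·e^(0.036·RH+0.049·T) = 1.465 μm/a
  r_corr = 0.2607 + 1.465 = 1.726 μm/a
zinc: T>10 °C ⇒ hinge -0.071·(26.0−10) = -1.1360
  Pd branch = 0.0129·Pd^0.44·e^(0.046·RH+f) = 0.4174 μm/a
  Sd branch = 0.0175·Sd^0.57·e^(0.008·RH+0.085·T) = 2.045 μm/a
  r_corr = 0.4174 + 2.045 = 2.462 μm/a
Ordering by μm/a: zinc (2.46) > copper (1.73)

zinc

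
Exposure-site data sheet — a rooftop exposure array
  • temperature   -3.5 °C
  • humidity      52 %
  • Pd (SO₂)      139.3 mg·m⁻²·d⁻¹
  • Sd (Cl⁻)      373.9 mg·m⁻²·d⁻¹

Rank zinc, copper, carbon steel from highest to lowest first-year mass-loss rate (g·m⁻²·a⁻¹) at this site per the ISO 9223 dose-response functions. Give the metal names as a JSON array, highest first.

zinc: f(T) = +0.038·(T−10) [T≤10 °C] = -0.5130
  Pd branch = 0.0129·Pd^0.44·e^(0.046·RH+f) = 0.7413 μm/a
  Cl⁻ term: 0.0175·373.9^0.57·exp(0.008·52+0.085·-3.5) = 0.5767
  sum: 0.7413 + 0.5767 → r_corr = 1.318 μm/a
  mass loss = 1.318 μm/a × 7.14 g/cm³ = 9.41 g·m⁻²·a⁻¹
copper: temperature factor f = +0.126·(-13.5) = -1.7010
  Pd branch = 0.0053·Pd^0.26·e^(0.059·RH+f) = 0.07506 μm/a
  Cl⁻ term: 0.01025·373.9^0.27·exp(0.036·52+0.049·-3.5) = 0.2779
  sum: 0.07506 + 0.2779 → r_corr = 0.353 μm/a
  mass loss = 0.353 μm/a × 8.96 g/cm³ = 3.162 g·m⁻²·a⁻¹
carbon steel: f(T) = +0.150·(T−10) [T≤10 °C] = -2.0250
  SO₂ term: 1.77·139.3^0.52·exp(0.02·52-2.0250) = 8.611
  Cl⁻ term: 0.102·373.9^0.62·exp(0.033·52+0.04·-3.5) = 19.42
  sum: 8.611 + 19.42 → r_corr = 28.03 μm/a
  mass loss = 28.03 μm/a × 7.85 g/cm³ = 220 g·m⁻²·a⁻¹
Ordering by g·m⁻²·a⁻¹: carbon steel (220) > zinc (9.41) > copper (3.16)

["carbon steel", "zinc", "copper"]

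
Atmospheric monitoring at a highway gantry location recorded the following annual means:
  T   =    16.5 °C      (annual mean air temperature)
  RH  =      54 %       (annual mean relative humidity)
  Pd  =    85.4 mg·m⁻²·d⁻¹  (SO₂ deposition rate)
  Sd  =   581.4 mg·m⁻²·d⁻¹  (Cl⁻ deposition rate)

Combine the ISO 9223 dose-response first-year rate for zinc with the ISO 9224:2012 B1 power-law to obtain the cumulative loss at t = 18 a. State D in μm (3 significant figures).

D(18) = 50.5 μm

zinc: temperature factor f = -0.071·(6.5) = -0.4615
  sulphur-dioxide contribution → 0.6899 μm/a
  chloride contribution → 4.126 μm/a
  ⇒ r_corr(zinc) = 4.816 μm/a
Long-term exponent b (ISO 9224 Table 2, B1) = 0.813
  D(18) = 4.816 × 18^0.813 = 4.816 × 10.48 = 50.49 μm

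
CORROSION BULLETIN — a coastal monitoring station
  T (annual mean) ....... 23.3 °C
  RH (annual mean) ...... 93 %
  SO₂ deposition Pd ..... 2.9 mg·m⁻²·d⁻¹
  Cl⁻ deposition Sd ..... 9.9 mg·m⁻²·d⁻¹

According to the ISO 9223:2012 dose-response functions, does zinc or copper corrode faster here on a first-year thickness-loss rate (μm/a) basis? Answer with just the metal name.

copper

zinc: T>10 °C ⇒ hinge -0.071·(23.3−10) = -0.9443
  sulphur-dioxide contribution → 0.5779 μm/a
  chloride contribution → 0.9858 μm/a
  total first-year rate 1.564 μm/a
copper: temperature factor f = -0.080·(13.3) = -1.0640
  sulphur-dioxide contribution → 0.5826 μm/a
  chloride contribution → 1.696 μm/a
  total first-year rate 2.279 μm/a
Ordering by μm/a: copper (2.28) > zinc (1.56)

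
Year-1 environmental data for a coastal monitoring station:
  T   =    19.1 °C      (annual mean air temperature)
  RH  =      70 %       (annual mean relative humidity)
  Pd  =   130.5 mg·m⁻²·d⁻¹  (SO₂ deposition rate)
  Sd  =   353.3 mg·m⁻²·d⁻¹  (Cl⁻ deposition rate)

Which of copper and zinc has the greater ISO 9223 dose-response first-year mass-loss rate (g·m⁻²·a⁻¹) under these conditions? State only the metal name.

copper: f(T) = -0.080·(T−10) [T>10 °C] = -0.7280
  sulphur-dioxide contribution → 0.5647 μm/a
  chloride contribution → 1.583 μm/a
  ⇒ r_corr(copper) = 2.148 μm/a
  mass loss = 2.148 μm/a × 8.96 g/cm³ = 19.25 g·m⁻²·a⁻¹
zinc: f(T) = -0.071·(T−10) [T>10 °C] = -0.6461
  sulphur-dioxide contribution → 1.443 μm/a
  chloride contribution → 4.403 μm/a
  total first-year rate 5.846 μm/a
  mass loss = 5.846 μm/a × 7.14 g/cm³ = 41.74 g·m⁻²·a⁻¹
Ordering by g·m⁻²·a⁻¹: zinc (41.7) > copper (19.2)

zinc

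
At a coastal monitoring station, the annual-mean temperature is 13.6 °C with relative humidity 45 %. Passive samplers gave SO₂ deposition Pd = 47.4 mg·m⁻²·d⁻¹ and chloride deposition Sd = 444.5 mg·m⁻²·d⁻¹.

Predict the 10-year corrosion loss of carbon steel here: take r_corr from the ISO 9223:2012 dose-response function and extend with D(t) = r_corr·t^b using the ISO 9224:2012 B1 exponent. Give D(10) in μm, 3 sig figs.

D(10) = 202 μm

carbon steel: f(T) = -0.054·(T−10) [T>10 °C] = -0.1944
  SO₂ term: 1.77·47.4^0.52·exp(0.02·45-0.1944) = 26.66
  Sd branch = 0.102·Sd^0.62·e^(0.033·RH+0.04·T) = 34 μm/a
  r_corr = 26.66 + 34 = 60.66 μm/a
ISO 9224: D(t) = r_corr · t^b with b = 0.523 (carbon steel, B1)
  D(10) = 60.66 × 10^0.523 = 60.66 × 3.334 = 202.2 μm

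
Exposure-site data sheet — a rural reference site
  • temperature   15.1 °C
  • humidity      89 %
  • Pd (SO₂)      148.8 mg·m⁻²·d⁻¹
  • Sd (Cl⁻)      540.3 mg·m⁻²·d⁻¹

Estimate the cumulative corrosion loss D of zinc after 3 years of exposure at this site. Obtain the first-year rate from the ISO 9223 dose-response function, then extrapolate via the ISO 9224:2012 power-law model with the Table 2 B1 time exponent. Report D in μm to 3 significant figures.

zinc: f(T) = -0.071·(T−10) [T>10 °C] = -0.3621
  sulphur-dioxide contribution → 4.867 μm/a
  chloride contribution → 4.648 μm/a
  total first-year rate 9.515 μm/a
Long-term exponent b (ISO 9224 Table 2, B1) = 0.813
  D(3) = 9.515 × 3^0.813 = 9.515 × 2.443 = 23.24 μm

D(3) = 23.2 μm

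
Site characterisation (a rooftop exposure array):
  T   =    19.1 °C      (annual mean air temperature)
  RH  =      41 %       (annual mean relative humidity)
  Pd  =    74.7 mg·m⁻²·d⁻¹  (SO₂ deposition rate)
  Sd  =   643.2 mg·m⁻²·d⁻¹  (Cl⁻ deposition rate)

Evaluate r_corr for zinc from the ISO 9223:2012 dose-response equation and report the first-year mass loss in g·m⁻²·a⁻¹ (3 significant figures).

r_corr = 37.2 g·m⁻²·a⁻¹

zinc: T>10 °C ⇒ hinge -0.071·(19.1−10) = -0.6461
  Pd branch = 0.0129·Pd^0.44·e^(0.046·RH+f) = 0.2974 μm/a
  Cl⁻ term: 0.0175·643.2^0.57·exp(0.008·41+0.085·19.1) = 4.913
  r_corr = 0.2974 + 4.913 = 5.21 μm/a
Convert to mass loss: 5.21 μm/a × 7.14 g/cm³ = 37.2 g·m⁻²·a⁻¹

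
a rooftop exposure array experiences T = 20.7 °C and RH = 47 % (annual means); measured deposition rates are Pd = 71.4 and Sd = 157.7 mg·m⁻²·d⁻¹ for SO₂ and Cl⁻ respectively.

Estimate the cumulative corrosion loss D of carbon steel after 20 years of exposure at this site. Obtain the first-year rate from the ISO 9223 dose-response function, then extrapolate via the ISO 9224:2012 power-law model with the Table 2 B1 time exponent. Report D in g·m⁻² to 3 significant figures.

D(20) = 1.83e+03 g·m⁻²

carbon steel: T>10 °C ⇒ hinge -0.054·(20.7−10) = -0.5778
  SO₂ term: 1.77·71.4^0.52·exp(0.02·47-0.5778) = 23.4
  Sd branch = 0.102·Sd^0.62·e^(0.033·RH+0.04·T) = 25.38 μm/a
  sum: 23.4 + 25.38 → r_corr = 48.78 μm/a
Long-term exponent b (ISO 9224 Table 2, B1) = 0.523
  D(20) = 48.78 × 20^0.523 = 48.78 × 4.791 = 233.7 μm
  Mass loss = 233.7 μm × 7.85 g/cm³ = 1834 g·m⁻²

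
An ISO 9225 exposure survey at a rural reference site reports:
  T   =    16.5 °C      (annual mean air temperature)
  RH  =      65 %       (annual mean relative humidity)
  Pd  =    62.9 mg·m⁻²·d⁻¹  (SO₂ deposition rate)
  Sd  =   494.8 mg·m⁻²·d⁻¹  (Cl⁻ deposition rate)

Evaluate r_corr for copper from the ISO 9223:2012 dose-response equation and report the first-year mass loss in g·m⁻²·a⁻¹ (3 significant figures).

r_corr = 15.3 g·m⁻²·a⁻¹

copper: temperature factor f = -0.080·(6.5) = -0.5200
  Pd branch = 0.0053·Pd^0.26·e^(0.059·RH+f) = 0.4282 μm/a
  Cl⁻ term: 0.01025·494.8^0.27·exp(0.036·65+0.049·16.5) = 1.275
  r_corr = 0.4282 + 1.275 = 1.703 μm/a
Convert to mass loss: 1.703 μm/a × 8.96 g/cm³ = 15.26 g·m⁻²·a⁻¹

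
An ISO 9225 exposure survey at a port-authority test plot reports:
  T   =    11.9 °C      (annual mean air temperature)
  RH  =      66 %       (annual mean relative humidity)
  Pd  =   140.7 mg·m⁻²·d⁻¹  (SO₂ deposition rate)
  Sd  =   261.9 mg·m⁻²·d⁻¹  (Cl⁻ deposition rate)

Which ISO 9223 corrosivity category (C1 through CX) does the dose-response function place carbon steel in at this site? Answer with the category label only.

carbon steel: temperature factor f = -0.054·(1.9) = -0.1026
  sulphur-dioxide contribution → 78.31 μm/a
  chloride contribution → 45.76 μm/a
  ⇒ r_corr(carbon steel) = 124.1 μm/a
ISO 9223 Table 2 (carbon steel): 80 < 124 ≤ 200 μm/a ⇒ C5

C5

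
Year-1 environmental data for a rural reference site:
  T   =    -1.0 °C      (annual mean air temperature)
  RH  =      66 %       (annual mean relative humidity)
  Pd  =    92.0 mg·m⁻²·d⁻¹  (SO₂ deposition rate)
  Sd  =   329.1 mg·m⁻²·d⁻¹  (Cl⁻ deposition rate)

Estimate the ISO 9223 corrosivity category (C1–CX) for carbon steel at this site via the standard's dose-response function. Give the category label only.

carbon steel: f(T) = +0.150·(T−10) [T≤10 °C] = -1.6500
  Pd branch = 1.77·Pd^0.52·e^(0.02·RH+f) = 13.36 μm/a
  Sd branch = 0.102·Sd^0.62·e^(0.033·RH+0.04·T) = 31.47 μm/a
  sum: 13.36 + 31.47 → r_corr = 44.83 μm/a
44.8 μm/a falls in (25, 50] for carbon steel → category C3

C3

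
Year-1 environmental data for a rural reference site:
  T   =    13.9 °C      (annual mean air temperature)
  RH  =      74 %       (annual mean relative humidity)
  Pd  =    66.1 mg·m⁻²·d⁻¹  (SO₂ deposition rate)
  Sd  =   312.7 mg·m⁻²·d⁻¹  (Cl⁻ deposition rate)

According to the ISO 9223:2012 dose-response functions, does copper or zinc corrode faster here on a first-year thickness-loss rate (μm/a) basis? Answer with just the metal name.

copper: temperature factor f = -0.080·(3.9) = -0.3120
  Pd branch = 0.0053·Pd^0.26·e^(0.059·RH+f) = 0.9082 μm/a
  Cl⁻ term: 0.01025·312.7^0.27·exp(0.036·74+0.049·13.9) = 1.371
  r_corr = 0.9082 + 1.371 = 2.28 μm/a
zinc: T>10 °C ⇒ hinge -0.071·(13.9−10) = -0.2769
  SO₂ term: 0.0129·66.1^0.44·exp(0.046·74-0.2769) = 1.86
  Cl⁻ term: 0.0175·312.7^0.57·exp(0.008·74+0.085·13.9) = 2.726
  sum: 1.86 + 2.726 → r_corr = 4.586 μm/a
Ordering by μm/a: zinc (4.59) > copper (2.28)

zinc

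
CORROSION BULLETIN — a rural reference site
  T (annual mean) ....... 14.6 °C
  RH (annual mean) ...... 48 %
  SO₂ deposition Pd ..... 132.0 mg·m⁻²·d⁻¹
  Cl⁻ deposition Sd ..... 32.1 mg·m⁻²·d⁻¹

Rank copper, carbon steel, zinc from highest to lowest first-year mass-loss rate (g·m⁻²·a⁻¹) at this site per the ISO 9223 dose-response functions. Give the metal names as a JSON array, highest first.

copper: T>10 °C ⇒ hinge -0.080·(14.6−10) = -0.3680
  SO₂ term: 0.0053·132.0^0.26·exp(0.059·48-0.3680) = 0.2217
  Cl⁻ term: 0.01025·32.1^0.27·exp(0.036·48+0.049·14.6) = 0.301
  r_corr = 0.2217 + 0.301 = 0.5227 μm/a
  mass loss = 0.5227 μm/a × 8.96 g/cm³ = 4.684 g·m⁻²·a⁻¹
carbon steel: temperature factor f = -0.054·(4.6) = -0.2484
  SO₂ term: 1.77·132.0^0.52·exp(0.02·48-0.2484) = 45.68
  Sd branch = 0.102·Sd^0.62·e^(0.033·RH+0.04·T) = 7.659 μm/a
  r_corr = 45.68 + 7.659 = 53.34 μm/a
  mass loss = 53.34 μm/a × 7.85 g/cm³ = 418.7 g·m⁻²·a⁻¹
zinc: temperature factor f = -0.071·(4.6) = -0.3266
  Pd branch = 0.0129·Pd^0.44·e^(0.046·RH+f) = 0.7256 μm/a
  Sd branch = 0.0175·Sd^0.57·e^(0.008·RH+0.085·T) = 0.6419 μm/a
  r_corr = 0.7256 + 0.6419 = 1.368 μm/a
  mass loss = 1.368 μm/a × 7.14 g/cm³ = 9.764 g·m⁻²·a⁻¹
Ordering by g·m⁻²·a⁻¹: carbon steel (419) > zinc (9.76) > copper (4.68)

["carbon steel", "zinc", "copper"]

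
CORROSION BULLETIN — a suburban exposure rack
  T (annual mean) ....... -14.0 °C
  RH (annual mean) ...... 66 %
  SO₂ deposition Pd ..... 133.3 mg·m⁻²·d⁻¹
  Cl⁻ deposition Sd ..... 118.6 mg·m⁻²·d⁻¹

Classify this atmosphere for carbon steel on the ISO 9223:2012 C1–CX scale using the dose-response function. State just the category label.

carbon steel: T≤10 °C ⇒ hinge +0.150·(-14.0−10) = -3.6000
  SO₂ term: 1.77·133.3^0.52·exp(0.02·66-3.6000) = 2.305
  Sd branch = 0.102·Sd^0.62·e^(0.033·RH+0.04·T) = 9.936 μm/a
  r_corr = 2.305 + 9.936 = 12.24 μm/a
ISO 9223 Table 2 (carbon steel): 1.3 < 12.2 ≤ 25 μm/a ⇒ C2

C2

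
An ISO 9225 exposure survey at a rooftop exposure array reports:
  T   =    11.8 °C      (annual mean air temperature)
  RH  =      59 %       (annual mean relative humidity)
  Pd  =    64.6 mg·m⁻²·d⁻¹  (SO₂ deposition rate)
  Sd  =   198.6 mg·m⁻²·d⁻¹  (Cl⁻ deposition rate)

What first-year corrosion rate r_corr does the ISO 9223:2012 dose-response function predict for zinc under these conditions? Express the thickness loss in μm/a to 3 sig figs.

zinc: temperature factor f = -0.071·(1.8) = -0.1278
  Pd branch = 0.0129·Pd^0.44·e^(0.046·RH+f) = 1.072 μm/a
  Sd branch = 0.0175·Sd^0.57·e^(0.008·RH+0.085·T) = 1.561 μm/a
  r_corr = 1.072 + 1.561 = 2.633 μm/a

r_corr = 2.63 μm/a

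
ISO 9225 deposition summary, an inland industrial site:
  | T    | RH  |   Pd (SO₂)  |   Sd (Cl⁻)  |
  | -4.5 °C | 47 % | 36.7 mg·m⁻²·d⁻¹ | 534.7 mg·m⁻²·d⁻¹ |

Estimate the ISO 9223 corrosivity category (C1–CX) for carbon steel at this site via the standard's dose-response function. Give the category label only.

carbon steel: f(T) = +0.150·(T−10) [T≤10 °C] = -2.1750
  Pd branch = 1.77·Pd^0.52·e^(0.02·RH+f) = 3.352 μm/a
  Cl⁻ term: 0.102·534.7^0.62·exp(0.033·47+0.04·-4.5) = 19.74
  r_corr = 3.352 + 19.74 = 23.1 μm/a
23.1 μm/a falls in (1.3, 25] for carbon steel → category C2

C2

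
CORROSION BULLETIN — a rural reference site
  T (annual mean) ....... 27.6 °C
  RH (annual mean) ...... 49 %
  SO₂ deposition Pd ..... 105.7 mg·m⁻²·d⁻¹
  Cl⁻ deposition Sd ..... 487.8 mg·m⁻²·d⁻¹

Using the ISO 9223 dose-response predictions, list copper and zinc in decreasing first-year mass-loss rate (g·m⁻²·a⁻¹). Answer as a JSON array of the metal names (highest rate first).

["zinc", "copper"]

copper: temperature factor f = -0.080·(17.6) = -1.4080
  SO₂ term: 0.0053·105.7^0.26·exp(0.059·49-1.4080) = 0.07845
  Sd branch = 0.01025·Sd^0.27·e^(0.036·RH+0.049·T) = 1.23 μm/a
  sum: 0.07845 + 1.23 → r_corr = 1.309 μm/a
  mass loss = 1.309 μm/a × 8.96 g/cm³ = 11.73 g·m⁻²·a⁻¹
zinc: temperature factor f = -0.071·(17.6) = -1.2496
  SO₂ term: 0.0129·105.7^0.44·exp(0.046·49-1.2496) = 0.2738
  Sd branch = 0.0175·Sd^0.57·e^(0.008·RH+0.085·T) = 9.214 μm/a
  sum: 0.2738 + 9.214 → r_corr = 9.487 μm/a
  mass loss = 9.487 μm/a × 7.14 g/cm³ = 67.74 g·m⁻²·a⁻¹
Ordering by g·m⁻²·a⁻¹: zinc (67.7) > copper (11.7)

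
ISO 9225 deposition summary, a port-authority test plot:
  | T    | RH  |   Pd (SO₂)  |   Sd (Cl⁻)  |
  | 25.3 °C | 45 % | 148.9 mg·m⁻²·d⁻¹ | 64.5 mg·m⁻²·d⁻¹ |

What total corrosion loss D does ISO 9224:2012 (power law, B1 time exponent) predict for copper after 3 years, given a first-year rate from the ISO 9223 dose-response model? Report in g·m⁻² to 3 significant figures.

copper: f(T) = -0.080·(T−10) [T>10 °C] = -1.2240
  Pd branch = 0.0053·Pd^0.26·e^(0.059·RH+f) = 0.08141 μm/a
  Cl⁻ term: 0.01025·64.5^0.27·exp(0.036·45+0.049·25.3) = 0.5511
  r_corr = 0.08141 + 0.5511 = 0.6325 μm/a
ISO 9224: D(t) = r_corr · t^b with b = 0.667 (copper, B1)
  D(3) = 0.6325 × 3^0.667 = 0.6325 × 2.081 = 1.316 μm
  Mass loss = 1.316 μm × 8.96 g/cm³ = 11.79 g·m⁻²

D(3) = 11.8 g·m⁻²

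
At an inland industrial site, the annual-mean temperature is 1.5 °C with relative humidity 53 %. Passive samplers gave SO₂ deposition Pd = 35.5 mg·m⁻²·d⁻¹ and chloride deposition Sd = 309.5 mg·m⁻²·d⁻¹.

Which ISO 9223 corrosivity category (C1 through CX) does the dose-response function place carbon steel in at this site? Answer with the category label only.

carbon steel: f(T) = +0.150·(T−10) [T≤10 °C] = -1.2750
  sulphur-dioxide contribution → 9.135 μm/a
  chloride contribution → 21.8 μm/a
  total first-year rate 30.93 μm/a
ISO 9223 Table 2 (carbon steel): 25 < 30.9 ≤ 50 μm/a ⇒ C3

C3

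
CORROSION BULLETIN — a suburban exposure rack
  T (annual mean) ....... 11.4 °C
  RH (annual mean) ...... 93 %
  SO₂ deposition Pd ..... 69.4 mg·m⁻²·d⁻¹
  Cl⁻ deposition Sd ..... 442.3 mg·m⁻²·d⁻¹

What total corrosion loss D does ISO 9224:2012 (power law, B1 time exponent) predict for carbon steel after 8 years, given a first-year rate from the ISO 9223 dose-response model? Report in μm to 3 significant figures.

D(8) = 733 μm

carbon steel: T>10 °C ⇒ hinge -0.054·(11.4−10) = -0.0756
  sulphur-dioxide contribution → 95.6 μm/a
  chloride contribution → 151.3 μm/a
  total first-year rate 246.9 μm/a
Power-law: D(8) = r_corr · 8^0.523
  D(8) = 246.9 × 8^0.523 = 246.9 × 2.967 = 732.5 μm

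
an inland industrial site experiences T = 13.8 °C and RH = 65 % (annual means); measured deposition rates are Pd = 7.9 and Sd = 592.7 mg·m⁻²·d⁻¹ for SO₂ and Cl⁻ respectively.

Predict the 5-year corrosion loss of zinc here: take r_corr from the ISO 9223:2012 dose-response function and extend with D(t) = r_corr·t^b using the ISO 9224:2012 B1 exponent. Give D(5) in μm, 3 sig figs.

zinc: temperature factor f = -0.071·(3.8) = -0.2698
  Pd branch = 0.0129·Pd^0.44·e^(0.046·RH+f) = 0.4863 μm/a
  Cl⁻ term: 0.0175·592.7^0.57·exp(0.008·65+0.085·13.8) = 3.621
  sum: 0.4863 + 3.621 → r_corr = 4.107 μm/a
ISO 9224: D(t) = r_corr · t^b with b = 0.813 (zinc, B1)
  D(5) = 4.107 × 5^0.813 = 4.107 × 3.701 = 15.2 μm

D(5) = 15.2 μm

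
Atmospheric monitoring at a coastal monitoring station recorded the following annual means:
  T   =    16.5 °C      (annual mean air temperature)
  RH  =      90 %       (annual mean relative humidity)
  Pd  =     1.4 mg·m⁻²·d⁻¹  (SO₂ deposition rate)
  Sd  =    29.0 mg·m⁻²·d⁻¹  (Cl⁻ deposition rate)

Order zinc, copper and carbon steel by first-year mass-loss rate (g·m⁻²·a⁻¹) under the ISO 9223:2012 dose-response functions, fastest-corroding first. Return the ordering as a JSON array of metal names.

["carbon steel", "copper", "zinc"]

zinc: f(T) = -0.071·(T−10) [T>10 °C] = -0.4615
  sulphur-dioxide contribution → 0.5922 μm/a
  chloride contribution → 0.9963 μm/a
  ⇒ r_corr(zinc) = 1.588 μm/a
  mass loss = 1.588 μm/a × 7.14 g/cm³ = 11.34 g·m⁻²·a⁻¹
copper: temperature factor f = -0.080·(6.5) = -0.5200
  sulphur-dioxide contribution → 0.6959 μm/a
  chloride contribution → 1.458 μm/a
  total first-year rate 2.154 μm/a
  mass loss = 2.154 μm/a × 8.96 g/cm³ = 19.3 g·m⁻²·a⁻¹
carbon steel: f(T) = -0.054·(T−10) [T>10 °C] = -0.3510
  sulphur-dioxide contribution → 8.98 μm/a
  chloride contribution → 31.03 μm/a
  total first-year rate 40.01 μm/a
  mass loss = 40.01 μm/a × 7.85 g/cm³ = 314.1 g·m⁻²·a⁻¹
Ordering by g·m⁻²·a⁻¹: carbon steel (314) > copper (19.3) > zinc (11.3)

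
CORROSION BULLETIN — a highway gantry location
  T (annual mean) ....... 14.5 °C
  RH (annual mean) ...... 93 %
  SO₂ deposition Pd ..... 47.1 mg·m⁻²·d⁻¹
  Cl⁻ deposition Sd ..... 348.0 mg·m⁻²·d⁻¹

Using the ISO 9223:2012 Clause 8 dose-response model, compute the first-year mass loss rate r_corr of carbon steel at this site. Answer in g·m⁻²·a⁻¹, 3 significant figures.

carbon steel: temperature factor f = -0.054·(4.5) = -0.2430
  Pd branch = 1.77·Pd^0.52·e^(0.02·RH+f) = 66.1 μm/a
  Sd branch = 0.102·Sd^0.62·e^(0.033·RH+0.04·T) = 147.6 μm/a
  sum: 66.1 + 147.6 → r_corr = 213.7 μm/a
Convert to mass loss: 213.7 μm/a × 7.85 g/cm³ = 1678 g·m⁻²·a⁻¹

r_corr = 1.68e+03 g·m⁻²·a⁻¹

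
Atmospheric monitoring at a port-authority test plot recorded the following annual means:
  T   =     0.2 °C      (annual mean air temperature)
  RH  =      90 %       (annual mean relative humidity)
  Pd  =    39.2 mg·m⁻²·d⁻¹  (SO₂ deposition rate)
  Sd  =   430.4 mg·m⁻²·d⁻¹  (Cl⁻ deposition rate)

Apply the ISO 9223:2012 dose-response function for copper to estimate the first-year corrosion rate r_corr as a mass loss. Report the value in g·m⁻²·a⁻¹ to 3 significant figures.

copper: temperature factor f = +0.126·(-9.8) = -1.2348
  sulphur-dioxide contribution → 0.8098 μm/a
  chloride contribution → 1.359 μm/a
  total first-year rate 2.169 μm/a
Convert to mass loss: 2.169 μm/a × 8.96 g/cm³ = 19.43 g·m⁻²·a⁻¹

r_corr = 19.4 g·m⁻²·a⁻¹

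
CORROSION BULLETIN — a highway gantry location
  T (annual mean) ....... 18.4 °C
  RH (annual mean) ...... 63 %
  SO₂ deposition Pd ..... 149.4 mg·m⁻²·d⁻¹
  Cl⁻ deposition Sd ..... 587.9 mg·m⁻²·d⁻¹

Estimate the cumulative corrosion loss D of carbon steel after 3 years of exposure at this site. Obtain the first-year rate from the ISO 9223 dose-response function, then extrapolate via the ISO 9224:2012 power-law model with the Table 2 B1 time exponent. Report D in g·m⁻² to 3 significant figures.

carbon steel: T>10 °C ⇒ hinge -0.054·(18.4−10) = -0.4536
  sulphur-dioxide contribution → 53.56 μm/a
  chloride contribution → 88.74 μm/a
  ⇒ r_corr(carbon steel) = 142.3 μm/a
Long-term exponent b (ISO 9224 Table 2, B1) = 0.523
  D(3) = 142.3 × 3^0.523 = 142.3 × 1.776 = 252.8 μm
  Mass loss = 252.8 μm × 7.85 g/cm³ = 1984 g·m⁻²

D(3) = 1.98e+03 g·m⁻²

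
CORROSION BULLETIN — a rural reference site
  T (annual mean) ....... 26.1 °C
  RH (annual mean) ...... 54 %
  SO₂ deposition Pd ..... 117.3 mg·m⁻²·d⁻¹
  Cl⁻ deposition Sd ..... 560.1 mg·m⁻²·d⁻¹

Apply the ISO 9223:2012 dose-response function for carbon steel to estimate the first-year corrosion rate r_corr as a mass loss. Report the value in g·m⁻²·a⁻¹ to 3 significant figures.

carbon steel: temperature factor f = -0.054·(16.1) = -0.8694
  Pd branch = 1.77·Pd^0.52·e^(0.02·RH+f) = 26.03 μm/a
  Sd branch = 0.102·Sd^0.62·e^(0.033·RH+0.04·T) = 87.06 μm/a
  sum: 26.03 + 87.06 → r_corr = 113.1 μm/a
Convert to mass loss: 113.1 μm/a × 7.85 g/cm³ = 887.8 g·m⁻²·a⁻¹

r_corr = 888 g·m⁻²·a⁻¹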